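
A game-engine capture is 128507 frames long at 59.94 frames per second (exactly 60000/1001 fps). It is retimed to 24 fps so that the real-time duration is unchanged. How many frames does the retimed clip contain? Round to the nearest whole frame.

Frames at target rate = 128507 × (24) / (60000/1001) = 128635507/2500 ≈ 51454.203.
Nearest whole frame: 51454.

51454 frames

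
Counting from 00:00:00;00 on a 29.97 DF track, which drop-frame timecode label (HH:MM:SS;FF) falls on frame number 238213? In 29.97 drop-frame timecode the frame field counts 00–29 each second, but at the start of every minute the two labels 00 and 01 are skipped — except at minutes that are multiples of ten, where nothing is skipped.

Each 10-minute DF block holds 10 × 60 × 30 − 9 × 2 = 17982 frames. 238213 ÷ 17982 → 13 full blocks, remainder 4447.
Within the partial block the first minute is 1800 frames and each further minute 1798, so 2 further minute boundaries passed. Total skipped labels = 18 × 13 + 2 × 2 = 238.
Non-drop label index = 238213 + 238 = 238451; at 30 labels/s that is 02:12:28:11, i.e. DF 02:12:28;11.

02:12:28;11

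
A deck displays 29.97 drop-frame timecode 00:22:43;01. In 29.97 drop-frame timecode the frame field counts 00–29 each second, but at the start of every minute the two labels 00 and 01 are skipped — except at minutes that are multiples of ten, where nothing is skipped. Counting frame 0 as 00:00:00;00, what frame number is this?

40851

As if non-drop at 30 labels/s: (0 × 3600 + 22 × 60 + 43) × 30 + 1 = 40891.
Minute boundaries passed: 22; those not divisible by 10: 22 − 2 = 20; dropped labels = 2 × 20 = 40.
Actual frame index = 40891 − 40 = 40851.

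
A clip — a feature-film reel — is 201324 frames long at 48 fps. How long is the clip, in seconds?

Running time = 201324 / (48) = 4194.25 s.

4194.25 seconds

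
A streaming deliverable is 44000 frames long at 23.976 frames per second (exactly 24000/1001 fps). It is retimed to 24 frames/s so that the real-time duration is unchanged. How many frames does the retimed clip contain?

Target frames = source frames × (target rate / source rate) = 44000 × (24)/(24000/1001) = 44000 × 1001/1000 = 44044.

44044 frames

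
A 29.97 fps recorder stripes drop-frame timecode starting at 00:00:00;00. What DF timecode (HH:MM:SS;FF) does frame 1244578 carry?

11:32:07;14

Each 10-minute DF block holds 10 × 60 × 30 − 9 × 2 = 17982 frames. 1244578 ÷ 17982 → 69 full blocks, remainder 3820.
Within the partial block the first minute is 1800 frames and each further minute 1798, so 2 further minute boundaries passed. Total skipped labels = 18 × 69 + 2 × 2 = 1246.
Non-drop label index = 1244578 + 1246 = 1245824; at 30 labels/s that is 11:32:07:14, i.e. DF 11:32:07;14.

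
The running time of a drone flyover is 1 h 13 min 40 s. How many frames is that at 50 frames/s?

221000 frames

1 h 13 min 40 s = 4420 s.
Frames = 4420 × 50 = 221000.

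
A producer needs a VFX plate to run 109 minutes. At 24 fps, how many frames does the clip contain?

156960 frames

109 min = 6540 s.
Frames = 6540 × 24 = 156960.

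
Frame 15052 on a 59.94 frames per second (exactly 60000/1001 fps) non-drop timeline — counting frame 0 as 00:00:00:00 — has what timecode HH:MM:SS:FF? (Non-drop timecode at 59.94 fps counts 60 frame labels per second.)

00:04:10:52

15052 ÷ 60 = 250 full seconds, remainder 52 frames.
250 s = 0 h 4 min 10 s.
Timecode: 00:04:10:52.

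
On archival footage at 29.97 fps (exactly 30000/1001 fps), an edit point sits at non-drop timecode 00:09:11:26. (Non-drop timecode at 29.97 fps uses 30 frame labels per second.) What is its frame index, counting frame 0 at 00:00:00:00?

16556

Total seconds to the label: (0 × 3600 + 9 × 60 + 11) = 551.
Frame index = 551 × 30 + 26 = 16556.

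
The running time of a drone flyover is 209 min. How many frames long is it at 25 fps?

209 min = 12540 s.
Frames = 12540 × 25 = 313500.

313500 frames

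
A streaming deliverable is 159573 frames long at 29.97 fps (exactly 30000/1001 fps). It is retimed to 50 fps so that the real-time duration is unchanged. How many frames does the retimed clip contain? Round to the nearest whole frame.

Frames at target rate = 159573 × (50) / (30000/1001) = 53244191/200 ≈ 266220.955.
Nearest whole frame: 266221.

266221 frames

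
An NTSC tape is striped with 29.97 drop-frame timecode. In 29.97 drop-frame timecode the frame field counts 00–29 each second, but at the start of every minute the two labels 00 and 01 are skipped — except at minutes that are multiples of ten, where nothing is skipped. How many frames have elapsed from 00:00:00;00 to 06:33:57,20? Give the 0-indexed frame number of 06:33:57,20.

708422

Complete 10-minute blocks: 39, each 17982 frames → 701298.
Remaining 3 whole minutes in the current block: 1800 + 2 × 1798 = 5396 frames.
Within the current minute: 57 × 30 + 20 − 2 = 1728 (labels ;00/;01 skipped at this minute). Total = 701298 + 5396 + 1728 = 708422.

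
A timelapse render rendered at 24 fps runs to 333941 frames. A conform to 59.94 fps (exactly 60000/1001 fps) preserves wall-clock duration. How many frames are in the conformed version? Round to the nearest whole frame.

834018 frames

Frames at target rate = 333941 × (60000/1001) / (24) = 834852500/1001 ≈ 834018.482.
Nearest whole frame: 834018.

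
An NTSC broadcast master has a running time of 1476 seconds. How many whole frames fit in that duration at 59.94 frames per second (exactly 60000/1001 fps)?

88471 frames

Frames = 1476 × 60000/1001 = 88560000/1001 ≈ 88471.5285.
Complete frames: 88471.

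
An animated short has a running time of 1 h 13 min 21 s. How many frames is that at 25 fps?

1 h 13 min 21 s = 4401 s.
Frames = 4401 × 25 = 110025.

110025 frames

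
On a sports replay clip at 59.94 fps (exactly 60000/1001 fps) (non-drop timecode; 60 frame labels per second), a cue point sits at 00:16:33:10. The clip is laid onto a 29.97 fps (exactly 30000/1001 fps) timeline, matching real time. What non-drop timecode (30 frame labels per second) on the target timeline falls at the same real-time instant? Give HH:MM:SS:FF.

Source frame index: (0×3600 + 16×60 + 33) × 60 + 10 = 59590.
Real time: 59590 / (60000/1001) = 5964959/6000 s.
Target frame: (5964959/6000) × (30000/1001) = 29795.
At 30 labels/s: frame 29795 → 00:16:33:05.

00:16:33:05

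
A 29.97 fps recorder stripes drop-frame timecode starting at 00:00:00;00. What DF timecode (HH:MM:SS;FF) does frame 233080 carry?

02:09:37;04

Ten DF minutes hold 17982 frames, so frame 233080 lies in block 12 (frames 215784–233765) with 17296 frames into that block.
The block's first minute is 1800 frames and the rest 1798 each; 17296 frames reaches minute 9, so 12 × 18 + 9 × 2 = 234 labels have been skipped so far.
Adding those back, label number 233080 + 234 = 233314 at 30 labels/s is 7777 s + 4 f = 2 h 9 min 37 s frame 4, i.e. 02:09:37;04.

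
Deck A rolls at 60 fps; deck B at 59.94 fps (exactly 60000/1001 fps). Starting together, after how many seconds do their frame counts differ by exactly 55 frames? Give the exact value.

11011/12 seconds

The gap grows by |60000/1001 − 60| = 60/1001 frames per second.
Time for a 55-frame gap: 55 ÷ (60/1001) = 11011/12 s.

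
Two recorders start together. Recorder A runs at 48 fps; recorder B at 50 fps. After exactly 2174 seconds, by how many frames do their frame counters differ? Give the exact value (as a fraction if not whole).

A emits 48 × 2174 = 104352 frames; B emits 50 × 2174 = 108700.
Difference = 4348 frames; B is ahead of A.

4348 frames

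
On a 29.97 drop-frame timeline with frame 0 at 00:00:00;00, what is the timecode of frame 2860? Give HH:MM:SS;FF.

Ten DF minutes hold 17982 frames, so frame 2860 lies in block 0 (frames 0–17981) with 2860 frames into that block.
The block's first minute is 1800 frames and the rest 1798 each; 2860 frames reaches minute 1, so 0 × 18 + 1 × 2 = 2 labels have been skipped so far.
Adding those back, label number 2860 + 2 = 2862 at 30 labels/s is 95 s + 12 f = 0 h 1 min 35 s frame 12, i.e. 00:01:35;12.

00:01:35;12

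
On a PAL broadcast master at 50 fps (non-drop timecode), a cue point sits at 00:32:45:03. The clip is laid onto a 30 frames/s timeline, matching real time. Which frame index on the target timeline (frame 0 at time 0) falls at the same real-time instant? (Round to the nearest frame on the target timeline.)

frame 58952

Source frame index: (0×3600 + 32×60 + 45) × 50 + 3 = 98253.
Real time: 98253 / (50) = 98253/50 s.
Target frame: (98253/50) × (30) = 294759/5 ≈ 58951.800 → 58952.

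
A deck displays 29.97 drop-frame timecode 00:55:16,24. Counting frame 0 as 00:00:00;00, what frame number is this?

As if non-drop at 30 labels/s: (0 × 3600 + 55 × 60 + 16) × 30 + 24 = 99504.
Minute boundaries passed: 55; those not divisible by 10: 55 − 5 = 50; dropped labels = 2 × 50 = 100.
Actual frame index = 99504 − 100 = 99404.

99404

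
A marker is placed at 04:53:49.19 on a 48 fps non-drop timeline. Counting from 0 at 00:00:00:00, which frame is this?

Total seconds to the label: (4 × 3600 + 53 × 60 + 49) = 17629.
Frame index = 17629 × 48 + 19 = 846211.

846211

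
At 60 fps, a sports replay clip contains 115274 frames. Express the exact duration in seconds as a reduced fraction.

57637/30 seconds

Running time = 115274 ÷ (60) = 115274 × 1/60 = 57637/30 s.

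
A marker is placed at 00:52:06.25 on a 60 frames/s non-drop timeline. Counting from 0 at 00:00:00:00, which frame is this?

187585

Total seconds to the label: (0 × 3600 + 52 × 60 + 6) = 3126.
Frame index = 3126 × 60 + 25 = 187585.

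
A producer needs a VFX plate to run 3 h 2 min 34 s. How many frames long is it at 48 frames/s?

525792 frames

3 h 2 min 34 s = 10954 s.
Frames = 10954 × 48 = 525792.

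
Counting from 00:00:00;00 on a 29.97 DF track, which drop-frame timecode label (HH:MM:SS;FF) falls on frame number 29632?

00:16:28;22

Each 10-minute DF block holds 10 × 60 × 30 − 9 × 2 = 17982 frames. 29632 ÷ 17982 → 1 full block, remainder 11650.
Within the partial block the first minute is 1800 frames and each further minute 1798, so 6 further minute boundaries passed. Total skipped labels = 18 × 1 + 2 × 6 = 30.
Non-drop label index = 29632 + 30 = 29662; at 30 labels/s that is 00:16:28:22, i.e. DF 00:16:28;22.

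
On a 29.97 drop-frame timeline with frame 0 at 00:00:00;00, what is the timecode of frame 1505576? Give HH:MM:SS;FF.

Ten DF minutes hold 17982 frames, so frame 1505576 lies in block 83 (frames 1492506–1510487) with 13070 frames into that block.
The block's first minute is 1800 frames and the rest 1798 each; 13070 frames reaches minute 7, so 83 × 18 + 7 × 2 = 1508 labels have been skipped so far.
Adding those back, label number 1505576 + 1508 = 1507084 at 30 labels/s is 50236 s + 4 f = 13 h 57 min 16 s frame 4, i.e. 13:57:16;04.

13:57:16;04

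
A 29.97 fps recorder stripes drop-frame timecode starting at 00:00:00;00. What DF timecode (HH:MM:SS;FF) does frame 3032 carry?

Each 10-minute DF block holds 10 × 60 × 30 − 9 × 2 = 17982 frames. 3032 ÷ 17982 → 0 full blocks, remainder 3032.
Within the partial block the first minute is 1800 frames and each further minute 1798, so 1 further minute boundary passed. Total skipped labels = 18 × 0 + 2 × 1 = 2.
Non-drop label index = 3032 + 2 = 3034; at 30 labels/s that is 00:01:41:04, i.e. DF 00:01:41;04.

00:01:41;04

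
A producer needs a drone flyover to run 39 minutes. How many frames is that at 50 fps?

117000 frames

39 min = 2340 s.
Frames = 2340 × 50 = 117000.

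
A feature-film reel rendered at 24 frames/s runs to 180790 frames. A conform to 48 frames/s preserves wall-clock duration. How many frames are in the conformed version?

361580 frames

Target frames = source frames × (target rate / source rate) = 180790 × (48)/(24) = 180790 × 2 = 361580.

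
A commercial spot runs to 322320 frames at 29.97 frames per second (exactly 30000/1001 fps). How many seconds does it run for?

Running time = 322320 / (30000/1001) = 10754.744 s.

10754.744 seconds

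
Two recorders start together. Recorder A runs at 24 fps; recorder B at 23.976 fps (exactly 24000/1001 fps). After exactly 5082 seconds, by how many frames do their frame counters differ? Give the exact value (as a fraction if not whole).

1584/13 frames

A emits 24 × 5082 = 121968 frames; B emits 24000/1001 × 5082 = 1584000/13.
Difference = 1584/13 frames (≈ 121.8462); B is behind A.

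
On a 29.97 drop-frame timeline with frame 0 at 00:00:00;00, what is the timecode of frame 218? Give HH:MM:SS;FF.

Each 10-minute DF block holds 10 × 60 × 30 − 9 × 2 = 17982 frames. 218 ÷ 17982 → 0 full blocks, remainder 218.
Within the partial block the first minute is 1800 frames and each further minute 1798, so 0 further minute boundaries passed. Total skipped labels = 18 × 0 + 2 × 0 = 0.
Non-drop label index = 218 + 0 = 218; at 30 labels/s that is 00:00:07:08, i.e. DF 00:00:07;08.

00:00:07;08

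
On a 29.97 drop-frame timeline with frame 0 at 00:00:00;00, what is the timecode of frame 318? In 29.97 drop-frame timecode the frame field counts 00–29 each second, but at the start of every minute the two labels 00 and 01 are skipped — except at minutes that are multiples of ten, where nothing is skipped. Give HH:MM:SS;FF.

Each 10-minute DF block holds 10 × 60 × 30 − 9 × 2 = 17982 frames. 318 ÷ 17982 → 0 full blocks, remainder 318.
Within the partial block the first minute is 1800 frames and each further minute 1798, so 0 further minute boundaries passed. Total skipped labels = 18 × 0 + 2 × 0 = 0.
Non-drop label index = 318 + 0 = 318; at 30 labels/s that is 00:00:10:18, i.e. DF 00:00:10;18.

00:00:10;18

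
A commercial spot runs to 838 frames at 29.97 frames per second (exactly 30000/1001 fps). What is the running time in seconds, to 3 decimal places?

Running time = 838 × 1001/30000 = 419419/15000 s ≈ 27.961 s.

27.961 seconds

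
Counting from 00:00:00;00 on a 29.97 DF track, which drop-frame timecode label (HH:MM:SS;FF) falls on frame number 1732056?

16:03:13;00

Each 10-minute DF block holds 10 × 60 × 30 − 9 × 2 = 17982 frames. 1732056 ÷ 17982 → 96 full blocks, remainder 5784.
Within the partial block the first minute is 1800 frames and each further minute 1798, so 3 further minute boundaries passed. Total skipped labels = 18 × 96 + 2 × 3 = 1734.
Non-drop label index = 1732056 + 1734 = 1733790; at 30 labels/s that is 16:03:13:00, i.e. DF 16:03:13;00.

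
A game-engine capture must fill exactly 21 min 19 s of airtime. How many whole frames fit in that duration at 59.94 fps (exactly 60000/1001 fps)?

21 min 19 s = 1279 s.
Frames = 1279 × 60000/1001 = 76740000/1001 ≈ 76663.3367.
Complete frames: 76663.

76663 frames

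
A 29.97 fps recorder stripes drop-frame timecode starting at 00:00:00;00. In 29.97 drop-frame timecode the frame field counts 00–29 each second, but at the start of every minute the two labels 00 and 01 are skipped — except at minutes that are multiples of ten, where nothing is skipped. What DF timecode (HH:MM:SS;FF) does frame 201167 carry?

01:51:52;07

Each 10-minute DF block holds 10 × 60 × 30 − 9 × 2 = 17982 frames. 201167 ÷ 17982 → 11 full blocks, remainder 3365.
Within the partial block the first minute is 1800 frames and each further minute 1798, so 1 further minute boundary passed. Total skipped labels = 18 × 11 + 2 × 1 = 200.
Non-drop label index = 201167 + 200 = 201367; at 30 labels/s that is 01:51:52:07, i.e. DF 01:51:52;07.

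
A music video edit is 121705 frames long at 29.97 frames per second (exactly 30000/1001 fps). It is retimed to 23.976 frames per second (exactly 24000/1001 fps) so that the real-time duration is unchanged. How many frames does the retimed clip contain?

Frames at target rate = 121705 × (24000/1001) / (30000/1001) = 97364.

97364 frames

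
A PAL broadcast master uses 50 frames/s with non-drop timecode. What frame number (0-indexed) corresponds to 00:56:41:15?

170065

Total seconds to the label: (0 × 3600 + 56 × 60 + 41) = 3401.
Frame index = 3401 × 50 + 15 = 170065.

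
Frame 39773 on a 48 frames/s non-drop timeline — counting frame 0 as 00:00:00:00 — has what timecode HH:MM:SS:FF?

39773 ÷ 48 = 828 full seconds, remainder 29 frames.
828 s = 0 h 13 min 48 s.
Timecode: 00:13:48:29.

00:13:48:29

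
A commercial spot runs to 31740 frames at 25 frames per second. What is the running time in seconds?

1269.6 seconds

Running time = 31740 / (25) = 1269.6 s.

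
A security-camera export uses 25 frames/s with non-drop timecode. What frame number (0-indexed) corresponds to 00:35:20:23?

Total seconds to the label: (0 × 3600 + 35 × 60 + 20) = 2120.
Frame index = 2120 × 25 + 23 = 53023.

53023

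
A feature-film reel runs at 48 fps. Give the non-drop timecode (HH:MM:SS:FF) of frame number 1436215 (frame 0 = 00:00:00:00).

08:18:41:07

1436215 ÷ 48 = 29921 full seconds, remainder 7 frames.
29921 s = 8 h 18 min 41 s.
Timecode: 08:18:41:07.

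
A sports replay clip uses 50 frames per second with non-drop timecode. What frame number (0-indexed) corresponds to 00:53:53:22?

Total seconds to the label: (0 × 3600 + 53 × 60 + 53) = 3233.
Frame index = 3233 × 50 + 22 = 161672.

161672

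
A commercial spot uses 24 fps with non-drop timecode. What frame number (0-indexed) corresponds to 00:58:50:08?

Total seconds to the label: (0 × 3600 + 58 × 60 + 50) = 3530.
Frame index = 3530 × 24 + 8 = 84728.

84728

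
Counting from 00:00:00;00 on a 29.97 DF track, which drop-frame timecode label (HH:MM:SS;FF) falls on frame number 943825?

08:44:52;09

Each 10-minute DF block holds 10 × 60 × 30 − 9 × 2 = 17982 frames. 943825 ÷ 17982 → 52 full blocks, remainder 8761.
Within the partial block the first minute is 1800 frames and each further minute 1798, so 4 further minute boundaries passed. Total skipped labels = 18 × 52 + 2 × 4 = 944.
Non-drop label index = 943825 + 944 = 944769; at 30 labels/s that is 08:44:52:09, i.e. DF 08:44:52;09.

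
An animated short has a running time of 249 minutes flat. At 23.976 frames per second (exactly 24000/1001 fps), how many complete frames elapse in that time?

358201 frames

249 min = 14940 s.
Frames = 14940 × 24000/1001 = 358560000/1001 ≈ 358201.7982.
Complete frames: 358201.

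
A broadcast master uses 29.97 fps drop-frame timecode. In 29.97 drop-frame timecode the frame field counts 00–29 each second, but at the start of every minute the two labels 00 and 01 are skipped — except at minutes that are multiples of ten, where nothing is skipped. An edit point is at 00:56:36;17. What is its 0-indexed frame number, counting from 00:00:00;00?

101795

As if non-drop at 30 labels/s: (0 × 3600 + 56 × 60 + 36) × 30 + 17 = 101897.
Minute boundaries passed: 56; those not divisible by 10: 56 − 5 = 51; dropped labels = 2 × 51 = 102.
Actual frame index = 101897 − 102 = 101795.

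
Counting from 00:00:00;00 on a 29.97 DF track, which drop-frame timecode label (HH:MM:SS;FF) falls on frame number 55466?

00:30:50;20

Ten DF minutes hold 17982 frames, so frame 55466 lies in block 3 (frames 53946–71927) with 1520 frames into that block.
The block's first minute is 1800 frames and the rest 1798 each; 1520 frames reaches minute 0, so 3 × 18 + 0 × 2 = 54 labels have been skipped so far.
Adding those back, label number 55466 + 54 = 55520 at 30 labels/s is 1850 s + 20 f = 0 h 30 min 50 s frame 20, i.e. 00:30:50;20.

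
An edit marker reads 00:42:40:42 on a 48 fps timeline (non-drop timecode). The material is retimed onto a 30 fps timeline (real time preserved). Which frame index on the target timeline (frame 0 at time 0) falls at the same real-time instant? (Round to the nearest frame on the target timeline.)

frame 76826

Source frame index: (0×3600 + 42×60 + 40) × 48 + 42 = 122922.
Real time: 122922 / (48) = 20487/8 s.
Target frame: (20487/8) × (30) = 307305/4 ≈ 76826.250 → 76826.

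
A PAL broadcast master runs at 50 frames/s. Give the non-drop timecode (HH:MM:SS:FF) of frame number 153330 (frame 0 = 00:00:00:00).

153330 ÷ 50 = 3066 full seconds, remainder 30 frames.
3066 s = 0 h 51 min 6 s.
Timecode: 00:51:06:30.

00:51:06:30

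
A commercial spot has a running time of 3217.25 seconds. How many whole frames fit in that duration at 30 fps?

Frames = 3217.25 × 30 = 193035/2 ≈ 96517.5000.
Complete frames: 96517.

96517 frames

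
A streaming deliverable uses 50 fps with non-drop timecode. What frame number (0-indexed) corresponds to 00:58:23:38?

frame 175188

Total seconds to the label: (0 × 3600 + 58 × 60 + 23) = 3503.
Frame index = 3503 × 50 + 38 = 175188.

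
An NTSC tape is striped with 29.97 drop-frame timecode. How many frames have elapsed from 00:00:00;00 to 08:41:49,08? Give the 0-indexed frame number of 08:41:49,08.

938340

As if non-drop at 30 labels/s: (8 × 3600 + 41 × 60 + 49) × 30 + 8 = 939278.
Minute boundaries passed: 521; those not divisible by 10: 521 − 52 = 469; dropped labels = 2 × 469 = 938.
Actual frame index = 939278 − 938 = 938340.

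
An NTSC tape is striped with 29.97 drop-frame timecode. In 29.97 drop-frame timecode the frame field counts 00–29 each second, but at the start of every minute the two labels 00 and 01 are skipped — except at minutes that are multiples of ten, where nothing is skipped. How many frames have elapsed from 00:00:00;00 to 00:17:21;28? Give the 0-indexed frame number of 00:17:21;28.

31226

Complete 10-minute blocks: 1, each 17982 frames → 17982.
Remaining 7 whole minutes in the current block: 1800 + 6 × 1798 = 12588 frames.
Within the current minute: 21 × 30 + 28 − 2 = 656 (labels ;00/;01 skipped at this minute). Total = 17982 + 12588 + 656 = 31226.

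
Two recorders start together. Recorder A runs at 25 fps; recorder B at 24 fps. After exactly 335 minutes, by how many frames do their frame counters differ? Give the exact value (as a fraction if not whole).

20100 frames

335 min = 20100 s.
A emits 25 × 20100 = 502500 frames; B emits 24 × 20100 = 482400.
Difference = 20100 frames; B is behind A.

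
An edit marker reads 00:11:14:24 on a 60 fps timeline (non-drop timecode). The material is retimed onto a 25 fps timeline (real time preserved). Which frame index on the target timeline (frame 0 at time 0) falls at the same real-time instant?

frame 16860

Source frame index: (0×3600 + 11×60 + 14) × 60 + 24 = 40464.
Real time: 40464 / (60) = 3372/5 s.
Target frame: (3372/5) × (25) = 16860.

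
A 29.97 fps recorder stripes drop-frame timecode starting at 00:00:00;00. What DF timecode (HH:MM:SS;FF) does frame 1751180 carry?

Ten DF minutes hold 17982 frames, so frame 1751180 lies in block 97 (frames 1744254–1762235) with 6926 frames into that block.
The block's first minute is 1800 frames and the rest 1798 each; 6926 frames reaches minute 3, so 97 × 18 + 3 × 2 = 1752 labels have been skipped so far.
Adding those back, label number 1751180 + 1752 = 1752932 at 30 labels/s is 58431 s + 2 f = 16 h 13 min 51 s frame 2, i.e. 16:13:51;02.

16:13:51;02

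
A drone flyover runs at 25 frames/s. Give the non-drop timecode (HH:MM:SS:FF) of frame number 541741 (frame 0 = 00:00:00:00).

541741 ÷ 25 = 21669 full seconds, remainder 16 frames.
21669 s = 6 h 1 min 9 s.
Timecode: 06:01:09:16.

06:01:09:16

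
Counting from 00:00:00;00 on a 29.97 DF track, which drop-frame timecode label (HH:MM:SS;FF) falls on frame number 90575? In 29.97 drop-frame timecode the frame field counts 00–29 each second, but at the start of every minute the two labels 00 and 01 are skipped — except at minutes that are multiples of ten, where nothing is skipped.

Each 10-minute DF block holds 10 × 60 × 30 − 9 × 2 = 17982 frames. 90575 ÷ 17982 → 5 full blocks, remainder 665.
Within the partial block the first minute is 1800 frames and each further minute 1798, so 0 further minute boundaries passed. Total skipped labels = 18 × 5 + 2 × 0 = 90.
Non-drop label index = 90575 + 90 = 90665; at 30 labels/s that is 00:50:22:05, i.e. DF 00:50:22;05.

00:50:22;05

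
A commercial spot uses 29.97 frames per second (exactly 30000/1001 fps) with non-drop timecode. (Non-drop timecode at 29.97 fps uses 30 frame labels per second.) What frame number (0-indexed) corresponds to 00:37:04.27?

Total seconds to the label: (0 × 3600 + 37 × 60 + 4) = 2224.
Frame index = 2224 × 30 + 27 = 66747.

frame 66747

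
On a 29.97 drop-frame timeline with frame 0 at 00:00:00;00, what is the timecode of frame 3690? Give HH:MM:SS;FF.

Each 10-minute DF block holds 10 × 60 × 30 − 9 × 2 = 17982 frames. 3690 ÷ 17982 → 0 full blocks, remainder 3690.
Within the partial block the first minute is 1800 frames and each further minute 1798, so 2 further minute boundaries passed. Total skipped labels = 18 × 0 + 2 × 2 = 4.
Non-drop label index = 3690 + 4 = 3694; at 30 labels/s that is 00:02:03:04, i.e. DF 00:02:03;04.

00:02:03;04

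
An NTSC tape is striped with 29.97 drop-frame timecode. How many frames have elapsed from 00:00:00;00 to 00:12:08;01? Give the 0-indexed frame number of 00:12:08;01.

As if non-drop at 30 labels/s: (0 × 3600 + 12 × 60 + 8) × 30 + 1 = 21841.
Minute boundaries passed: 12; those not divisible by 10: 12 − 1 = 11; dropped labels = 2 × 11 = 22.
Actual frame index = 21841 − 22 = 21819.

21819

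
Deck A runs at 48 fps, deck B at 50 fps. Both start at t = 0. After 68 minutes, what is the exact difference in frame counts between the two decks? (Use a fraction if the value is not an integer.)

8160 frames

68 min = 4080 s.
A emits 48 × 4080 = 195840 frames; B emits 50 × 4080 = 204000.
Difference = 8160 frames; B is ahead of A.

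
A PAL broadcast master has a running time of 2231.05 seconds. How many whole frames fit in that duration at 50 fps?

111552 frames

Frames = 2231.05 × 50 = 223105/2 ≈ 111552.5000.
Complete frames: 111552.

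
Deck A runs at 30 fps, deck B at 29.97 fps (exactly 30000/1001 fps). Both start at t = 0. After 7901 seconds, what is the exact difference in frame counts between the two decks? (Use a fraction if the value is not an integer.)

237030/1001 frames

A emits 30 × 7901 = 237030 frames; B emits 30000/1001 × 7901 = 237030000/1001.
Difference = 237030/1001 frames (≈ 236.7932); B is behind A.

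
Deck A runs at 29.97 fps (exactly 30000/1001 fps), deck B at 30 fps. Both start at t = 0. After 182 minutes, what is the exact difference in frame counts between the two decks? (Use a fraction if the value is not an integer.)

182 min = 10920 s.
A emits 30000/1001 × 10920 = 3600000/11 frames; B emits 30 × 10920 = 327600.
Difference = 3600/11 frames (≈ 327.2727); B is ahead of A.

3600/11 frames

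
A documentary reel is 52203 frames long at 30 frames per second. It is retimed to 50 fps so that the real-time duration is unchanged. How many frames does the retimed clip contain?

Target frames = source frames × (target rate / source rate) = 52203 × (50)/(30) = 52203 × 5/3 = 87005.

87005 frames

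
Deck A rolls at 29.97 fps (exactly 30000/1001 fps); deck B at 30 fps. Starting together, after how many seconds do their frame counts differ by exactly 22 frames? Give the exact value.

The gap grows by |30 − 30000/1001| = 30/1001 frames per second.
Time for a 22-frame gap: 22 ÷ (30/1001) = 11011/15 s.

11011/15 seconds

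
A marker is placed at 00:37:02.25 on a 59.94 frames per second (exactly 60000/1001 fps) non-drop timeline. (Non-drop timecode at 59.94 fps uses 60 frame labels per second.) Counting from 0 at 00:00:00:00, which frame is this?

frame 133345

Total seconds to the label: (0 × 3600 + 37 × 60 + 2) = 2222.
Frame index = 2222 × 60 + 25 = 133345.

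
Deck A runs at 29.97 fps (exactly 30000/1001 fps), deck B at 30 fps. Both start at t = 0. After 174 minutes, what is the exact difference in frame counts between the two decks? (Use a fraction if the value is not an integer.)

174 min = 10440 s.
A emits 30000/1001 × 10440 = 313200000/1001 frames; B emits 30 × 10440 = 313200.
Difference = 313200/1001 frames (≈ 312.8871); B is ahead of A.

313200/1001 frames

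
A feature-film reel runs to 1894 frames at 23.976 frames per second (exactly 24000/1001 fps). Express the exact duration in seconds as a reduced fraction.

947947/12000 seconds

Running time = 1894 ÷ (24000/1001) = 1894 × 1001/24000 = 947947/12000 s.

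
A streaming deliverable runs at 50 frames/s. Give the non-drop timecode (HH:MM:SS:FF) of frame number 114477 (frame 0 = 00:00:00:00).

00:38:09:27

114477 ÷ 50 = 2289 full seconds, remainder 27 frames.
2289 s = 0 h 38 min 9 s.
Timecode: 00:38:09:27.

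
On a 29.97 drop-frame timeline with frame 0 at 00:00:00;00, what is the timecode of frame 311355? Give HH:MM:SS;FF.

02:53:08;27

Ten DF minutes hold 17982 frames, so frame 311355 lies in block 17 (frames 305694–323675) with 5661 frames into that block.
The block's first minute is 1800 frames and the rest 1798 each; 5661 frames reaches minute 3, so 17 × 18 + 3 × 2 = 312 labels have been skipped so far.
Adding those back, label number 311355 + 312 = 311667 at 30 labels/s is 10388 s + 27 f = 2 h 53 min 8 s frame 27, i.e. 02:53:08;27.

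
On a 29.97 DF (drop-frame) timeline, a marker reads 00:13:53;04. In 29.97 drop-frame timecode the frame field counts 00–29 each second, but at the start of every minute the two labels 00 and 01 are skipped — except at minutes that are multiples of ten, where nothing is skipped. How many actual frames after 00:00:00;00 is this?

24970

Complete 10-minute blocks: 1, each 17982 frames → 17982.
Remaining 3 whole minutes in the current block: 1800 + 2 × 1798 = 5396 frames.
Within the current minute: 53 × 30 + 4 − 2 = 1592 (labels ;00/;01 skipped at this minute). Total = 17982 + 5396 + 1592 = 24970.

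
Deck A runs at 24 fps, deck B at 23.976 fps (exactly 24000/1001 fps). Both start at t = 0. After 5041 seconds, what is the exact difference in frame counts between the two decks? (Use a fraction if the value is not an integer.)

A emits 24 × 5041 = 120984 frames; B emits 24000/1001 × 5041 = 120984000/1001.
Difference = 120984/1001 frames (≈ 120.8631); B is behind A.

120984/1001 frames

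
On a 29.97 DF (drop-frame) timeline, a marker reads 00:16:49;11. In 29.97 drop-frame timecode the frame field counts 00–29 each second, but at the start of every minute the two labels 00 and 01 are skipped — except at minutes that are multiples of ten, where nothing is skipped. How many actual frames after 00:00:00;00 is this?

Complete 10-minute blocks: 1, each 17982 frames → 17982.
Remaining 6 whole minutes in the current block: 1800 + 5 × 1798 = 10790 frames.
Within the current minute: 49 × 30 + 11 − 2 = 1479 (labels ;00/;01 skipped at this minute). Total = 17982 + 10790 + 1479 = 30251.

30251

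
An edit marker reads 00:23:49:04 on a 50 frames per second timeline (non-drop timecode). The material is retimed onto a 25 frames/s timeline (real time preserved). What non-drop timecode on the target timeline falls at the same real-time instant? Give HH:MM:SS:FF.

Source frame index: (0×3600 + 23×60 + 49) × 50 + 4 = 71454.
Real time: 71454 / (50) = 35727/25 s.
Target frame: (35727/25) × (25) = 35727.
At 25 labels/s: frame 35727 → 00:23:49:02.

00:23:49:02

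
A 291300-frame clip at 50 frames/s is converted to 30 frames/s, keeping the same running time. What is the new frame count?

174780 frames

Target frames = source frames × (target rate / source rate) = 291300 × (30)/(50) = 291300 × 3/5 = 174780.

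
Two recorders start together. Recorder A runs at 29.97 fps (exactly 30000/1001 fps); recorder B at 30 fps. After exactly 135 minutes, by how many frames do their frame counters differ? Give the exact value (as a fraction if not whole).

135 min = 8100 s.
A emits 30000/1001 × 8100 = 243000000/1001 frames; B emits 30 × 8100 = 243000.
Difference = 243000/1001 frames (≈ 242.7572); B is ahead of A.

243000/1001 frames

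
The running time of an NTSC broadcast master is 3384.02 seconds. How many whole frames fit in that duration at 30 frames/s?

Frames = 3384.02 × 30 = 507603/5 ≈ 101520.6000.
Complete frames: 101520.

101520 frames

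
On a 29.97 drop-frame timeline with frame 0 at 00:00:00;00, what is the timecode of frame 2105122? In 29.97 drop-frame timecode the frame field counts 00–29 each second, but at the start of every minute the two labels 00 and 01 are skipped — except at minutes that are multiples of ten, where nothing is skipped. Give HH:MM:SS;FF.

19:30:40;28

Ten DF minutes hold 17982 frames, so frame 2105122 lies in block 117 (frames 2103894–2121875) with 1228 frames into that block.
The block's first minute is 1800 frames and the rest 1798 each; 1228 frames reaches minute 0, so 117 × 18 + 0 × 2 = 2106 labels have been skipped so far.
Adding those back, label number 2105122 + 2106 = 2107228 at 30 labels/s is 70240 s + 28 f = 19 h 30 min 40 s frame 28, i.e. 19:30:40;28.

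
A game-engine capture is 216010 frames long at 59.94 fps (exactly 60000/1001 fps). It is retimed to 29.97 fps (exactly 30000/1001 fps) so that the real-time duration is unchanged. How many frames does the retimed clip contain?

108005 frames

Target frames = source frames × (target rate / source rate) = 216010 × (30000/1001)/(60000/1001) = 216010 × 1/2 = 108005.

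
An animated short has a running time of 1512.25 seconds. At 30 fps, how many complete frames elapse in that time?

Frames = 1512.25 × 30 = 90735/2 ≈ 45367.5000.
Complete frames: 45367.

45367 frames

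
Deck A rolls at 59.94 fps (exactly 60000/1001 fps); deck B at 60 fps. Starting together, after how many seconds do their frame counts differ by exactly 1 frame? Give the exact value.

1001/60 seconds

The gap grows by |60 − 60000/1001| = 60/1001 frames per second.
Time for a 1-frame gap: 1 ÷ (60/1001) = 1001/60 s.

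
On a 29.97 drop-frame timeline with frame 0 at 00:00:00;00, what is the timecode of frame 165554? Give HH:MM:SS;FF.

Each 10-minute DF block holds 10 × 60 × 30 − 9 × 2 = 17982 frames. 165554 ÷ 17982 → 9 full blocks, remainder 3716.
Within the partial block the first minute is 1800 frames and each further minute 1798, so 2 further minute boundaries passed. Total skipped labels = 18 × 9 + 2 × 2 = 166.
Non-drop label index = 165554 + 166 = 165720; at 30 labels/s that is 01:32:04:00, i.e. DF 01:32:04;00.

01:32:04;00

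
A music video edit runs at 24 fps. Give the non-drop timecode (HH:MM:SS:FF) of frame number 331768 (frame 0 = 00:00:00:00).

331768 ÷ 24 = 13823 full seconds, remainder 16 frames.
13823 s = 3 h 50 min 23 s.
Timecode: 03:50:23:16.

03:50:23:16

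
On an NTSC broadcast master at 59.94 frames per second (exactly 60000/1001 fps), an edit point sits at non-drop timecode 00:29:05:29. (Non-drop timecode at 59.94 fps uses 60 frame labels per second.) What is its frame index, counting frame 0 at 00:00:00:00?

Total seconds to the label: (0 × 3600 + 29 × 60 + 5) = 1745.
Frame index = 1745 × 60 + 29 = 104729.

frame 104729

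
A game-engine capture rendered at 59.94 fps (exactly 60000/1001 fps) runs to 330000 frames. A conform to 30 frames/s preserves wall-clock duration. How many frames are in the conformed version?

165165 frames

Target frames = source frames × (target rate / source rate) = 330000 × (30)/(60000/1001) = 330000 × 1001/2000 = 165165.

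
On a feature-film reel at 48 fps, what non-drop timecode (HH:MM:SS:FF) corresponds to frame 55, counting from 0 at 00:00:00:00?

00:00:01:07

55 ÷ 48 = 1 full seconds, remainder 7 frames.
1 s = 0 h 0 min 1 s.
Timecode: 00:00:01:07.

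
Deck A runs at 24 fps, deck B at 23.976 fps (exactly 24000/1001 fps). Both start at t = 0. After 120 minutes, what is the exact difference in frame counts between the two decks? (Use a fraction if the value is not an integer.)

120 min = 7200 s.
A emits 24 × 7200 = 172800 frames; B emits 24000/1001 × 7200 = 172800000/1001.
Difference = 172800/1001 frames (≈ 172.6274); B is behind A.

172800/1001 frames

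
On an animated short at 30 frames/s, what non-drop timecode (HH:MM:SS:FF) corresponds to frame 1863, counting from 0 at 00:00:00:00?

00:01:02:03

1863 ÷ 30 = 62 full seconds, remainder 3 frames.
62 s = 0 h 1 min 2 s.
Timecode: 00:01:02:03.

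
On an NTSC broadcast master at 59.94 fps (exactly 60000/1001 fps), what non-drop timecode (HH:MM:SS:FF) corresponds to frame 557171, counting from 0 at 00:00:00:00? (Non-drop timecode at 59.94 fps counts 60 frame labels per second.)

02:34:46:11

557171 ÷ 60 = 9286 full seconds, remainder 11 frames.
9286 s = 2 h 34 min 46 s.
Timecode: 02:34:46:11.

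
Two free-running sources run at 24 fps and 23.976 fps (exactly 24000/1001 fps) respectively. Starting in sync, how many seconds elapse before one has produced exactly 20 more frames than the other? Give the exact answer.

The gap grows by |24000/1001 − 24| = 24/1001 frames per second.
Time for a 20-frame gap: 20 ÷ (24/1001) = 5005/6 s.

5005/6 seconds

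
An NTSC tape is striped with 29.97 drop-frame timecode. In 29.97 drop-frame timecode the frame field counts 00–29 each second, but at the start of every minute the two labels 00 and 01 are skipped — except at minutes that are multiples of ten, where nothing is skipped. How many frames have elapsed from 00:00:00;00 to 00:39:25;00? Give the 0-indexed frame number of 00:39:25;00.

70878

As if non-drop at 30 labels/s: (0 × 3600 + 39 × 60 + 25) × 30 + 0 = 70950.
Minute boundaries passed: 39; those not divisible by 10: 39 − 3 = 36; dropped labels = 2 × 36 = 72.
Actual frame index = 70950 − 72 = 70878.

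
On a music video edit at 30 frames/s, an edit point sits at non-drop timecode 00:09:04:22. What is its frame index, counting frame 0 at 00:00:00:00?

Total seconds to the label: (0 × 3600 + 9 × 60 + 4) = 544.
Frame index = 544 × 30 + 22 = 16342.

frame 16342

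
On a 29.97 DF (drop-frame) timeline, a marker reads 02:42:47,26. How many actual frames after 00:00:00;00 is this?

Complete 10-minute blocks: 16, each 17982 frames → 287712.
Remaining 2 whole minutes in the current block: 1800 + 1 × 1798 = 3598 frames.
Within the current minute: 47 × 30 + 26 − 2 = 1434 (labels ;00/;01 skipped at this minute). Total = 287712 + 3598 + 1434 = 292744.

292744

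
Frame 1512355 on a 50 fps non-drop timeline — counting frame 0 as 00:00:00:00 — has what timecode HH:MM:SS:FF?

08:24:07:05

1512355 ÷ 50 = 30247 full seconds, remainder 5 frames.
30247 s = 8 h 24 min 7 s.
Timecode: 08:24:07:05.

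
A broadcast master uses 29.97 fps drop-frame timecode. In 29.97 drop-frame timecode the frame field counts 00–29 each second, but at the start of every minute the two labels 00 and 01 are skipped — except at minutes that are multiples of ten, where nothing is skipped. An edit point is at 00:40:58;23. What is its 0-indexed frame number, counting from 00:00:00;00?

73691

Complete 10-minute blocks: 4, each 17982 frames → 71928.
Remaining 0 whole minutes in the current block: 0 frames.
Within the current minute: 58 × 30 + 23 = 1763. Total = 71928 + 0 + 1763 = 73691.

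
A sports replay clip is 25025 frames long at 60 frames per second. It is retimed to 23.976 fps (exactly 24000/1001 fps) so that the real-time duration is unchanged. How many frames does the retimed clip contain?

Target frames = source frames × (target rate / source rate) = 25025 × (24000/1001)/(60) = 25025 × 400/1001 = 10000.

10000 frames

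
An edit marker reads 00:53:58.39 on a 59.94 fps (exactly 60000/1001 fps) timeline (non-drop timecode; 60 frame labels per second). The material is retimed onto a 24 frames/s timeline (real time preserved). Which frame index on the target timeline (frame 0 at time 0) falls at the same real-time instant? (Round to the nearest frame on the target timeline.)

Source frame index: (0×3600 + 53×60 + 58) × 60 + 39 = 194319.
Real time: 194319 / (60000/1001) = 64837773/20000 s.
Target frame: (64837773/20000) × (24) = 194513319/2500 ≈ 77805.328 → 77805.

frame 77805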